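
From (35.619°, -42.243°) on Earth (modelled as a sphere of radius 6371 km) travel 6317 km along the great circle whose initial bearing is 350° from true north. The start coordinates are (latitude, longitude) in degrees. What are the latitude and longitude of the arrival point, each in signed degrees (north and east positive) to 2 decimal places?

Angular distance δ = d/R = 6317/6371 = 0.99152 rad; initial bearing θ = 6.1087 rad.
sin φ₂ = sin φ₁ cos δ + cos φ₁ sin δ cos θ = (0.5824)(0.5474) + (0.8129)(0.8369)(0.9848) = 0.9888, so φ₂ = 81.40°.
Δλ = atan2(sin θ sin δ cos φ₁, cos δ − sin φ₁ sin φ₂) = atan2(-0.1181, -0.0284) = -103.534°.
λ₂ = -42.243° − 103.534° = -145.78°.

81.40°, -145.78°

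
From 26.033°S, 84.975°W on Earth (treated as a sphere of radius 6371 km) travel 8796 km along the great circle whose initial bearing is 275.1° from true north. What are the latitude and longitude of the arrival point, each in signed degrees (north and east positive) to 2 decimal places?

Angular distance δ = d/R = 8796/6371 = 1.38063 rad; initial bearing θ = 4.8014 rad.
sin φ₂ = sin φ₁ cos δ + cos φ₁ sin δ cos θ = (-0.4389)(0.1890) + (0.8985)(0.9820)(0.0889) = -0.0045, so φ₂ = -0.26°.
Δλ = atan2(sin θ sin δ cos φ₁, cos δ − sin φ₁ sin φ₂) = atan2(-0.8789, 0.1870) = -77.986°.
λ₂ = -84.975° − 77.986° = -162.96°.

-0.26°, -162.96°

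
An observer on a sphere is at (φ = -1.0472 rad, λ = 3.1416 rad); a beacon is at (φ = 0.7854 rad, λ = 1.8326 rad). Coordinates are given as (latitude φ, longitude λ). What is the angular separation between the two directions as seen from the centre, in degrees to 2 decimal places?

With latitudes φ₁ = -60.000°, φ₂ = 45.000° and longitude difference Δλ = -75.000°:
cos c = sin φ₁ sin φ₂ + cos φ₁ cos φ₂ cos Δλ = (-0.8660)(0.7071) + (0.5000)(0.7071)(0.2588) = -0.52087,
so c = arccos(-0.52087) = 2.11867 rad.
So the angular separation is 121.39°.

121.39°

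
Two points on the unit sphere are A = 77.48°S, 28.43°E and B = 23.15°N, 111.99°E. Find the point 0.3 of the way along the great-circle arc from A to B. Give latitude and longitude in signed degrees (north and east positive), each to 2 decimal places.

The central angle between A and B is δ = 1.9406 rad.
With f = 0.3, the slerp weights are sin((1−f)δ)/sin δ = 1.0484 and sin(fδ)/sin δ = 0.5897.
Weighted sum of the unit vectors: (1.0484)·(0.1906,0.1032,-0.9762) + (0.5897)·(-0.3443,0.8526,0.3931) = (-0.0032, 0.6110, -0.7916).
Converting back: φ = atan2(z, √(x²+y²)) = -52.34°, λ = atan2(y, x) = 90.30°.

-52.34°, 90.30°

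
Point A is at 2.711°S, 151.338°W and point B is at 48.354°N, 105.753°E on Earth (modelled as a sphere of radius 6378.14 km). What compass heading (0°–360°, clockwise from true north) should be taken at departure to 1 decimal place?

Δλ = -102.909° = -1.7961 rad.
y = sin Δλ · cos φ₂ = (-0.9747)(0.6645) = -0.6477
x = cos φ₁ sin φ₂ − sin φ₁ cos φ₂ cos Δλ = (0.9989)(0.7473) − (-0.0473)(0.6645)(-0.2234) = 0.7394
θ = atan2(y, x) = -41.22°; adding 360° gives 318.8°.

318.8°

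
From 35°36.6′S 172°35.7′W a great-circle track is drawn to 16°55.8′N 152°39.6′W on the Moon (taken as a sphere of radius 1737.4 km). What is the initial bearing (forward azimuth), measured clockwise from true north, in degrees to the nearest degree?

Δλ = 19.935° = 0.3479 rad.
y = sin Δλ · cos φ₂ = (0.3410)(0.9567) = 0.3262
x = cos φ₁ sin φ₂ − sin φ₁ cos φ₂ cos Δλ = (0.8130)(0.2912) − (-0.5823)(0.9567)(0.9401) = 0.7604
θ = atan2(y, x) = 23.22°, so the bearing is 23°.

23°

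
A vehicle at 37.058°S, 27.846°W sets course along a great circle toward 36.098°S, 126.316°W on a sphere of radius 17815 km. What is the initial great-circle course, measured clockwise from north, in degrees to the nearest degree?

With φ₁ = -0.6468, φ₂ = -0.6300, Δλ = -1.7186 rad, the forward-azimuth formula gives
θ = atan2( sin Δλ cos φ₂ , cos φ₁ sin φ₂ − sin φ₁ cos φ₂ cos Δλ ) = atan2(-0.7992, -0.5419) = -124.14°.
Adding 360° brings this into [0°, 360°): 236°.

236°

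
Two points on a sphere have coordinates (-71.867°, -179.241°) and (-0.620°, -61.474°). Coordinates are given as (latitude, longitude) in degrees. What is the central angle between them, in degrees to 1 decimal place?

97.7°

In radians: φ₁ = -1.2543, φ₂ = -0.0108, Δλ = 117.767° = 2.0554 rad.
Haversine: a = sin²(Δφ/2) + cos φ₁ cos φ₂ sin²(Δλ/2) = 0.3393 + (0.3112)(0.9999)(0.7329) = 0.56735.
Central angle c = 2·arcsin(√a) = 1.70591 rad.
So the angular separation is 97.7°.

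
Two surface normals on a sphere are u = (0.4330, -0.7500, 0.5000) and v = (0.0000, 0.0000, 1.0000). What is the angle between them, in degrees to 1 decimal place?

60.0°

u·v = 0.5000; |u| = 1.0000, |v| = 1.0000.
cos θ = (u·v)/(|u||v|) = 0.5000, so θ = 60.0°.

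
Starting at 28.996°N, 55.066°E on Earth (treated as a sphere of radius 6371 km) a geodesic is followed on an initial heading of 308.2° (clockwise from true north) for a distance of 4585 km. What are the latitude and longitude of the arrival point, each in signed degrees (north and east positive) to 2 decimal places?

46.14°, 6.68°

Angular distance δ = d/R = 4585/6371 = 0.71967 rad; initial bearing θ = 5.3791 rad.
sin φ₂ = sin φ₁ cos δ + cos φ₁ sin δ cos θ = (0.4847)(0.7520) + (0.8747)(0.6591)(0.6184) = 0.7211, so φ₂ = 46.14°.
Δλ = atan2(sin θ sin δ cos φ₁, cos δ − sin φ₁ sin φ₂) = atan2(-0.4531, 0.4025) = -48.383°.
λ₂ = 55.066° − 48.383° = 6.68°.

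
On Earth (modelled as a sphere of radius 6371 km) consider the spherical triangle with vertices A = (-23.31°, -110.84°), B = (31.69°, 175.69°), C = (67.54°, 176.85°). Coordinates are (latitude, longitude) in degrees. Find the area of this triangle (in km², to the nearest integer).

25997028 km²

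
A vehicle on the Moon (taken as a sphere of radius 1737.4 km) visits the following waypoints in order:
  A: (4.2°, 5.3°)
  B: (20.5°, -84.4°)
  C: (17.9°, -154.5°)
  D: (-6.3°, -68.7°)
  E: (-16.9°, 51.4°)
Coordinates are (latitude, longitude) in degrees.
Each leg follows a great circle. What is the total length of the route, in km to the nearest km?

10867 km

Leg A→B: central angle 1.5403 rad, distance 2676.0 km.
Leg B→C: central angle 1.1472 rad, distance 1993.2 km.
Leg C→D: central angle 1.5352 rad, distance 2667.3 km.
Leg D→E: central angle 2.0320 rad, distance 3530.5 km.
Total: 2676.0 + 1993.2 + 2667.3 + 3530.5 ≈ 10867 km.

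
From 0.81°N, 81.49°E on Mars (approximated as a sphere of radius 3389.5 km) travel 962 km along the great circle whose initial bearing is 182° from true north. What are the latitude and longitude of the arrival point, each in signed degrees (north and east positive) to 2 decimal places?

Angular distance δ = d/R = 962/3389.5 = 0.28382 rad; initial bearing θ = 3.1765 rad.
sin φ₂ = sin φ₁ cos δ + cos φ₁ sin δ cos θ = (0.0141)(0.9600) + (0.9999)(0.2800)(-0.9994) = -0.2663, so φ₂ = -15.44°.
Δλ = atan2(sin θ sin δ cos φ₁, cos δ − sin φ₁ sin φ₂) = atan2(-0.0098, 0.9638) = -0.581°.
λ₂ = 81.490° − 0.581° = 80.91°.

-15.44°, 80.91°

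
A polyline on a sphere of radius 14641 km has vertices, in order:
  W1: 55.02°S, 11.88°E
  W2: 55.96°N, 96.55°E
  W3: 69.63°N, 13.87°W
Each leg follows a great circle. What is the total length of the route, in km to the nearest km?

Leg W1→W2: central angle 2.2773 rad, distance 33341.3 km.
Leg W2→W3: central angle 0.7829 rad, distance 11463.0 km.
Total: 33341.3 + 11463.0 ≈ 44804 km.

44804 km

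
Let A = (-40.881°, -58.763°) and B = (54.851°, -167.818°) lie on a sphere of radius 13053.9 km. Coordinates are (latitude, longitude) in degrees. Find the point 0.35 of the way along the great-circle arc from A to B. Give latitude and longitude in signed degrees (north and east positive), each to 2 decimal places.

-4.73°, -91.28°

The central angle between A and B is δ = 2.3148 rad.
With f = 0.35, the slerp weights are sin((1−f)δ)/sin δ = 1.3562 and sin(fδ)/sin δ = 0.9846.
Weighted sum of the unit vectors: (1.3562)·(0.3921,-0.6465,-0.6545) + (0.9846)·(-0.5627,-0.1215,0.8177) = (-0.0223, -0.9963, -0.0825).
Converting back: φ = atan2(z, √(x²+y²)) = -4.73°, λ = atan2(y, x) = -91.28°.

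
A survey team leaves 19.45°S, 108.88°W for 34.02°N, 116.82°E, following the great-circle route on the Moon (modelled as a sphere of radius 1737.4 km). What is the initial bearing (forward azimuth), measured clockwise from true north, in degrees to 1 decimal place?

299.4°

Δλ = -134.300° = -2.3440 rad.
y = sin Δλ · cos φ₂ = (-0.7157)(0.8288) = -0.5932
x = cos φ₁ sin φ₂ − sin φ₁ cos φ₂ cos Δλ = (0.9429)(0.5595) − (-0.3330)(0.8288)(-0.6984) = 0.3348
θ = atan2(y, x) = -60.56°; adding 360° gives 299.4°.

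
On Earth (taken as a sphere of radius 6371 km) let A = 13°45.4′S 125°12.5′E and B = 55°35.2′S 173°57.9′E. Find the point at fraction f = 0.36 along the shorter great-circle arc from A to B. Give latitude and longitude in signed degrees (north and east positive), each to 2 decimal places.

The central angle between A and B is δ = 0.9787 rad.
With f = 0.36, the slerp weights are sin((1−f)δ)/sin δ = 0.7065 and sin(fδ)/sin δ = 0.4159.
Weighted sum of the unit vectors: (0.7065)·(-0.5600,0.7936,-0.2378) + (0.4159)·(-0.5620,0.0594,-0.8250) = (-0.6294, 0.5854, -0.5111).
Converting back: φ = atan2(z, √(x²+y²)) = -30.74°, λ = atan2(y, x) = 137.07°.

-30.74°, 137.07°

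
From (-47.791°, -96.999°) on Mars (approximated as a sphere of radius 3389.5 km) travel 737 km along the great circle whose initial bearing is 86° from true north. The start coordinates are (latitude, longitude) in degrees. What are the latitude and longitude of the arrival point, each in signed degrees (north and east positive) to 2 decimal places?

Angular distance δ = d/R = 737/3389.5 = 0.21744 rad; initial bearing θ = 1.5010 rad.
sin φ₂ = sin φ₁ cos δ + cos φ₁ sin δ cos θ = (-0.7407)(0.9765) + (0.6718)(0.2157)(0.0698) = -0.7131, so φ₂ = -45.49°.
Δλ = atan2(sin θ sin δ cos φ₁, cos δ − sin φ₁ sin φ₂) = atan2(0.1446, 0.4482) = 17.878°.
λ₂ = -96.999° + 17.878° = -79.12°.

-45.49°, -79.12°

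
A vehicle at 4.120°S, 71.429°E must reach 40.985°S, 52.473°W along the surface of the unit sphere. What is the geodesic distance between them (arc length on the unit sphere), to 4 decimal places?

1.9529

Let φ₁ = -0.0719 rad, φ₂ = -0.7153 rad, and Δλ = -2.1625 rad.
Haversine: a = sin²(Δφ/2) + cos φ₁ cos φ₂ sin²(Δλ/2) = 0.1000 + (0.9974)(0.7549)(0.7789) = 0.68642.
Central angle c = 2·arcsin(√a) = 1.95287 rad.
On the unit sphere the arc length equals the central angle: 1.9529.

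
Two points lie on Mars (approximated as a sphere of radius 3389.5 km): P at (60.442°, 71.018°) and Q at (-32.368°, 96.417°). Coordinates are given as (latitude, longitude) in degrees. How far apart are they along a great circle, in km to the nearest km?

Let φ₁ = 1.0549 rad, φ₂ = -0.5649 rad, and Δλ = 0.4433 rad.
Haversine: a = sin²(Δφ/2) + cos φ₁ cos φ₂ sin²(Δλ/2) = 0.5245 + (0.4933)(0.8446)(0.0483) = 0.54465.
Central angle c = 2·arcsin(√a) = 1.66021 rad.
Distance = R·c = 3389.5 × 1.6602 ≈ 5627 km.

5627 km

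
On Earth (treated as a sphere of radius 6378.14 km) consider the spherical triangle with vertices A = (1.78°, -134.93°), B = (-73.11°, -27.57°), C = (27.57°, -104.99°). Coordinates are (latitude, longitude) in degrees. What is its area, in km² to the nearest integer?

Side lengths (central angles): a = 1.9679, b = 0.6727, c = 1.6874 rad; semiperimeter s = 2.1640.
By l'Huilier's theorem, tan(E/4) = √[tan(s/2) tan((s−a)/2) tan((s−b)/2) tan((s−c)/2)], giving spherical excess E = 0.8038 rad.
Area = E·R² = 0.8038 × (6378.14)² ≈ 32698053 km².

32698053 km²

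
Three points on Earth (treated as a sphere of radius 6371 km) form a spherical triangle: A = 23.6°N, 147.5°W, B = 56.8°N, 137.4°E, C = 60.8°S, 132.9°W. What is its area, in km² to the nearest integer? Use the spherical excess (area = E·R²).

Side lengths (central angles): a = 2.3877, b = 1.4876, c = 1.0883 rad; semiperimeter s = 2.4818.
By l'Huilier's theorem, tan(E/4) = √[tan(s/2) tan((s−a)/2) tan((s−b)/2) tan((s−c)/2)], giving spherical excess E = 0.9791 rad.
Area = E·R² = 0.9791 × (6371)² ≈ 39742592 km².

39742592 km²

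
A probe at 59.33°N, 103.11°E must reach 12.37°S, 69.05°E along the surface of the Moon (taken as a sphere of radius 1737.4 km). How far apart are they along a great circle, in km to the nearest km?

Let φ₁ = 1.0355 rad, φ₂ = -0.2159 rad, and Δλ = -0.5945 rad.
Haversine: a = sin²(Δφ/2) + cos φ₁ cos φ₂ sin²(Δλ/2) = 0.3430 + (0.5101)(0.9768)(0.0858) = 0.38574.
Central angle c = 2·arcsin(√a) = 1.34024 rad.
Distance = R·c = 1737.4 × 1.3402 ≈ 2329 km.

2329 km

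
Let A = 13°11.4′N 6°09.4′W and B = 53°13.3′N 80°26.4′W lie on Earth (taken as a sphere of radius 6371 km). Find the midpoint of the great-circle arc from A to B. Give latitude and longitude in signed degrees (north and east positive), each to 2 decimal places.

38.94°, -33.06°

The central angle between A and B is δ = 1.2232 rad.
With f = 0.5, the slerp weights are sin((1−f)δ)/sin δ = 0.6107 and sin(fδ)/sin δ = 0.6107.
Weighted sum of the unit vectors: (0.6107)·(0.9680,-0.1044,0.2282) + (0.6107)·(0.0994,-0.5904,0.8010) = (0.6519, -0.4243, 0.6285).
Converting back: φ = atan2(z, √(x²+y²)) = 38.94°, λ = atan2(y, x) = -33.06°.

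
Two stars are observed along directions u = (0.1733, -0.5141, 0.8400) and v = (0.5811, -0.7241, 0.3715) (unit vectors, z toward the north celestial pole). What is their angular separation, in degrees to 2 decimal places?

u·v = 0.7850; |u| = 1.0000, |v| = 1.0000.
cos θ = (u·v)/(|u||v|) = 0.7850, so θ = 38.27°.

38.27°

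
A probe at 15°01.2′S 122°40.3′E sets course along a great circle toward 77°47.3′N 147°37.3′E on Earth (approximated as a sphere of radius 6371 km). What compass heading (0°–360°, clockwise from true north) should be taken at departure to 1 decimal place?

5.1°

Δλ = 24.950° = 0.4355 rad.
y = sin Δλ · cos φ₂ = (0.4218)(0.2115) = 0.0892
x = cos φ₁ sin φ₂ − sin φ₁ cos φ₂ cos Δλ = (0.9658)(0.9774) − (-0.2592)(0.2115)(0.9067) = 0.9937
θ = atan2(y, x) = 5.13°, so the bearing is 5.1°.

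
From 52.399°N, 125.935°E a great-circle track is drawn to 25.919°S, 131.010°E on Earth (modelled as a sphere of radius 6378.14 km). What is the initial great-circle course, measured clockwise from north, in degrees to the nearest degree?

Δλ = 5.075° = 0.0886 rad.
y = sin Δλ · cos φ₂ = (0.0885)(0.8994) = 0.0796
x = cos φ₁ sin φ₂ − sin φ₁ cos φ₂ cos Δλ = (0.6102)(-0.4371) − (0.7923)(0.8994)(0.9961) = -0.9765
θ = atan2(y, x) = 175.34°, so the bearing is 175°.

175°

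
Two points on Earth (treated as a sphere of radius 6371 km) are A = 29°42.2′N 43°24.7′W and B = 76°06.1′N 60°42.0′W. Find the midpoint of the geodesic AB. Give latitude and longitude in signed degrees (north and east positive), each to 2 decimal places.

Central angle δ = 0.8227 rad. Interpolating on the sphere with fraction f = 0.5:
P = [sin((1−f)δ)·A + sin(fδ)·B] / sin δ = 0.5455·A + 0.5455·B in Cartesian coordinates,
giving P = (0.4083, -0.4399, 0.7998), i.e. latitude 53.12°, longitude -47.13°.

53.12°, -47.13°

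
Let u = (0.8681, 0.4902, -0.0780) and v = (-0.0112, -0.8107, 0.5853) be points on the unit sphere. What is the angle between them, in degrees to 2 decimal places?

116.92°

u·v = -0.4528; |u| = 1.0000, |v| = 1.0000.
cos θ = (u·v)/(|u||v|) = -0.4528, so θ = 116.92°.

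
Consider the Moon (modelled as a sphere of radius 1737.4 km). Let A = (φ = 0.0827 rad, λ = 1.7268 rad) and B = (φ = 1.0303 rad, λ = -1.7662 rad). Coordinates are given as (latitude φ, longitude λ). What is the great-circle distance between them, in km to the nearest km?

3464 km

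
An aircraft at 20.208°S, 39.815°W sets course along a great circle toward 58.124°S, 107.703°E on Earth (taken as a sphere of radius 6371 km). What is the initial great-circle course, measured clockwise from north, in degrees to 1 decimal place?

163.4°

With φ₁ = -0.3527, φ₂ = -1.0145, Δλ = 2.5747 rad, the forward-azimuth formula gives
θ = atan2( sin Δλ cos φ₂ , cos φ₁ sin φ₂ − sin φ₁ cos φ₂ cos Δλ ) = atan2(0.2836, -0.9508) = 163.39°.
So the initial bearing is 163.4°.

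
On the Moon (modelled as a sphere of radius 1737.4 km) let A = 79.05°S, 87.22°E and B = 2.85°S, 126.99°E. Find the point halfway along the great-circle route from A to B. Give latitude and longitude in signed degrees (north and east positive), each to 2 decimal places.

The central angle between A and B is δ = 1.3749 rad.
With f = 0.5, the slerp weights are sin((1−f)δ)/sin δ = 0.6469 and sin(fδ)/sin δ = 0.6469.
Weighted sum of the unit vectors: (0.6469)·(0.0092,0.1897,-0.9818) + (0.6469)·(-0.6009,0.7978,-0.0497) = (-0.3828, 0.6388, -0.6673).
Converting back: φ = atan2(z, √(x²+y²)) = -41.86°, λ = atan2(y, x) = 120.93°.

-41.86°, 120.93°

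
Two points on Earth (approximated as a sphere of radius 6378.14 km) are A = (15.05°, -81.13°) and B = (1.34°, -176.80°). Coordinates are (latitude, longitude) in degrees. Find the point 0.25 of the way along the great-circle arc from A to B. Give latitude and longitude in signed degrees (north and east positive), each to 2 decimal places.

14.86°, -105.76°

The central angle between A and B is δ = 1.6602 rad.
With f = 0.25, the slerp weights are sin((1−f)δ)/sin δ = 0.9513 and sin(fδ)/sin δ = 0.4049.
Weighted sum of the unit vectors: (0.9513)·(0.1489,-0.9542,0.2597) + (0.4049)·(-0.9982,-0.0558,0.0234) = (-0.2625, -0.9302, 0.2565).
Converting back: φ = atan2(z, √(x²+y²)) = 14.86°, λ = atan2(y, x) = -105.76°.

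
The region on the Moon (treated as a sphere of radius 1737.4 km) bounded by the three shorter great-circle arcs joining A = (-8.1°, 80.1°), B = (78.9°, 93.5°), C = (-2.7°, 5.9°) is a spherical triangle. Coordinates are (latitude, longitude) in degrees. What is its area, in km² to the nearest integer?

3870113 km²

Side lengths (central angles): a = 1.6090, b = 1.2913, c = 1.5236 rad; semiperimeter s = 2.2119.
By l'Huilier's theorem, tan(E/4) = √[tan(s/2) tan((s−a)/2) tan((s−b)/2) tan((s−c)/2)], giving spherical excess E = 1.2821 rad.
Area = E·R² = 1.2821 × (1737.4)² ≈ 3870113 km².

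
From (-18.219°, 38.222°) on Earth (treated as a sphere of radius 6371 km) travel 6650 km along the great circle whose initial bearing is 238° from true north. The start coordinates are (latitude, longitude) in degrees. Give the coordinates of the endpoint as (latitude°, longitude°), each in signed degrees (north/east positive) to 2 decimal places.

Angular distance δ = d/R = 6650/6371 = 1.04379 rad; initial bearing θ = 4.1539 rad.
sin φ₂ = sin φ₁ cos δ + cos φ₁ sin δ cos θ = (-0.3126)(0.5029) + (0.9499)(0.8643)(-0.5299) = -0.5923, so φ₂ = -36.32°.
Δλ = atan2(sin θ sin δ cos φ₁, cos δ − sin φ₁ sin φ₂) = atan2(-0.6962, 0.3178) = -65.468°.
λ₂ = 38.222° − 65.468° = -27.25°.

-36.32°, -27.25°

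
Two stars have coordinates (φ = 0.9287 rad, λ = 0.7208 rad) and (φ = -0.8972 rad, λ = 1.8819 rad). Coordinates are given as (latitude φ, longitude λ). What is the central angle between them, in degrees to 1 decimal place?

Let φ₁ = 0.9287 rad, φ₂ = -0.8972 rad, and Δλ = 1.1611 rad.
Haversine: a = sin²(Δφ/2) + cos φ₁ cos φ₂ sin²(Δλ/2) = 0.6262 + (0.5989)(0.6238)(0.3008) = 0.73856.
Central angle c = 2·arcsin(√a) = 2.06817 rad.
So the angular separation is 118.5°.

118.5°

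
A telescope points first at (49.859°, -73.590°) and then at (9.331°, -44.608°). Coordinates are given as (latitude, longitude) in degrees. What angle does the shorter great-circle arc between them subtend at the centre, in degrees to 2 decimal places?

47.12°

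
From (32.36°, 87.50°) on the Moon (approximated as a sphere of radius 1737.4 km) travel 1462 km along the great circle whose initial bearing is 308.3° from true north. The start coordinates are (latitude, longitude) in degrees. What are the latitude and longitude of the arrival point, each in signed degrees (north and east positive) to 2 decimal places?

Angular distance δ = d/R = 1462/1737.4 = 0.84149 rad; initial bearing θ = 5.3809 rad.
sin φ₂ = sin φ₁ cos δ + cos φ₁ sin δ cos θ = (0.5352)(0.6664) + (0.8447)(0.7456)(0.6198) = 0.7470, so φ₂ = 48.33°.
Δλ = atan2(sin θ sin δ cos φ₁, cos δ − sin φ₁ sin φ₂) = atan2(-0.4943, 0.2665) = -61.666°.
λ₂ = 87.500° − 61.666° = 25.83°.

48.33°, 25.83°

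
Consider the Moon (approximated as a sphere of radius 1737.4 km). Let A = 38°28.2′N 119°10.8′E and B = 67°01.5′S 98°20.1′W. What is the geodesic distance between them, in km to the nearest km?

4385 km

With latitudes φ₁ = 38.470°, φ₂ = -67.025° and longitude difference Δλ = 142.485°:
cos c = sin φ₁ sin φ₂ + cos φ₁ cos φ₂ cos Δλ = (0.6221)(-0.9207) + (0.7829)(0.3903)(-0.7932) = -0.81516,
so c = arccos(-0.81516) = 2.52380 rad.
Distance = R·c = 1737.4 × 2.5238 ≈ 4385 km.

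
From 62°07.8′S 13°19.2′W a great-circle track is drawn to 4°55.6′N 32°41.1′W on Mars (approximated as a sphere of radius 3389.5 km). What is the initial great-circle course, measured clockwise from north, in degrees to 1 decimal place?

339.2°

With φ₁ = -1.0844, φ₂ = 0.0860, Δλ = -0.3380 rad, the forward-azimuth formula gives
θ = atan2( sin Δλ cos φ₂ , cos φ₁ sin φ₂ − sin φ₁ cos φ₂ cos Δλ ) = atan2(-0.3304, 0.8711) = -20.77°.
Adding 360° brings this into [0°, 360°): 339.2°.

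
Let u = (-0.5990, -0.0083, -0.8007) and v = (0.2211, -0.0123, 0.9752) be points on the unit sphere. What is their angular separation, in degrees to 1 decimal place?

155.9°

u·v = -0.9132; |u| = 1.0000, |v| = 1.0000.
cos θ = (u·v)/(|u||v|) = -0.9132, so θ = 155.9°.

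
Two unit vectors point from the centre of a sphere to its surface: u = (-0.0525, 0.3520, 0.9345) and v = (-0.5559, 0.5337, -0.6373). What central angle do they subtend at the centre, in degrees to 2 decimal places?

u·v = -0.3785; |u| = 1.0000, |v| = 1.0000.
cos θ = (u·v)/(|u||v|) = -0.3785, so θ = 112.24°.

112.24°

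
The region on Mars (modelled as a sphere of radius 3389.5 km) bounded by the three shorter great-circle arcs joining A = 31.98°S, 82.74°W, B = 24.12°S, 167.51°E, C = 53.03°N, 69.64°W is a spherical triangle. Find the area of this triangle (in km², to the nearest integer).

25094259 km²

Side lengths (central angles): a = 2.2449, b = 1.4970, c = 1.6160 rad; semiperimeter s = 2.6790.
By l'Huilier's theorem, tan(E/4) = √[tan(s/2) tan((s−a)/2) tan((s−b)/2) tan((s−c)/2)], giving spherical excess E = 2.1843 rad.
Area = E·R² = 2.1843 × (3389.5)² ≈ 25094259 km².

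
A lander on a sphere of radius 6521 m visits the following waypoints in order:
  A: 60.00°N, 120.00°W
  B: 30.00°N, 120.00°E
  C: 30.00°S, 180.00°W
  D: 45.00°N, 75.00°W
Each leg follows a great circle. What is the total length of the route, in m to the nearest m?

31995 m

Leg A→B: central angle 1.3526 rad, distance 8820.1 m.
Leg B→C: central angle 1.4455 rad, distance 9425.9 m.
Leg C→D: central angle 2.1084 rad, distance 13748.6 m.
Total: 8820.1 + 9425.9 + 13748.6 ≈ 31995 m.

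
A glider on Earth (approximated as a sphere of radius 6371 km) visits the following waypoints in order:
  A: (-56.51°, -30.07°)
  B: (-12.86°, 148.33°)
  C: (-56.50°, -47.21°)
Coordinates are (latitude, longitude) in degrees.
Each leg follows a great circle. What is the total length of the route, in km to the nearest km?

24469 km

Leg A→B: central angle 1.9306 rad, distance 12300.1 km.
Leg B→C: central angle 1.9101 rad, distance 12169.2 km.
Total: 12300.1 + 12169.2 ≈ 24469 km.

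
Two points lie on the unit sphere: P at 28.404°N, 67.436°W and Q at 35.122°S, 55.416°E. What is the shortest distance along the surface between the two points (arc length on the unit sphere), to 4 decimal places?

2.2969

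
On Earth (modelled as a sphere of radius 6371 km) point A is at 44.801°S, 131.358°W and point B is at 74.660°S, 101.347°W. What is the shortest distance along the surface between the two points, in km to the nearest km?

With latitudes φ₁ = -44.801°, φ₂ = -74.660° and longitude difference Δλ = 30.011°:
cos c = sin φ₁ sin φ₂ + cos φ₁ cos φ₂ cos Δλ = (-0.7046)(-0.9644) + (0.7096)(0.2645)(0.8659) = 0.84209,
so c = arccos(0.84209) = 0.56966 rad.
Distance = R·c = 6371 × 0.5697 ≈ 3629 km.

3629 km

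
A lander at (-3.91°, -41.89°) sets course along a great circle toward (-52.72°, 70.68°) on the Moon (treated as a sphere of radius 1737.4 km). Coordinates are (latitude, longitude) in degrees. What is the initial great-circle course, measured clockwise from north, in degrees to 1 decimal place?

With φ₁ = -0.0682, φ₂ = -0.9201, Δλ = 1.9647 rad, the forward-azimuth formula gives
θ = atan2( sin Δλ cos φ₂ , cos φ₁ sin φ₂ − sin φ₁ cos φ₂ cos Δλ ) = atan2(0.5593, -0.8097) = 145.36°.
So the initial bearing is 145.4°.

145.4°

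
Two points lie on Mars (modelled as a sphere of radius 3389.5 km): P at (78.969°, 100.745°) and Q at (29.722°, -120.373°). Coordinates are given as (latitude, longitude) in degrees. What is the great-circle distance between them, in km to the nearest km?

In radians: φ₁ = 1.3783, φ₂ = 0.5187, Δλ = 138.882° = 2.4239 rad.
Haversine: a = sin²(Δφ/2) + cos φ₁ cos φ₂ sin²(Δλ/2) = 0.1736 + (0.1913)(0.8684)(0.8767) = 0.31928.
Central angle c = 2·arcsin(√a) = 1.20098 rad.
Distance = R·c = 3389.5 × 1.2010 ≈ 4071 km.

4071 km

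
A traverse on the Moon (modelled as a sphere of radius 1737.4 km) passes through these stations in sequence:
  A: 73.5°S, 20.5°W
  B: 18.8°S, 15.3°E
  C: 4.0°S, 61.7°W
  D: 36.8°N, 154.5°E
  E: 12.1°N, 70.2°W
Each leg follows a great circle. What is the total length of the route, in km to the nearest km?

11628 km

Leg A→B: central angle 1.0157 rad, distance 1764.6 km.
Leg B→C: central angle 1.3337 rad, distance 2317.1 km.
Leg C→D: central angle 2.3273 rad, distance 4043.4 km.
Leg D→E: central angle 2.0163 rad, distance 3503.2 km.
Total: 1764.6 + 2317.1 + 4043.4 + 3503.2 ≈ 11628 km.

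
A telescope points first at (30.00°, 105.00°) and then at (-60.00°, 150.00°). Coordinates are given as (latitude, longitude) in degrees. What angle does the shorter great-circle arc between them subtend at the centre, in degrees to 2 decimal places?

97.29°

With latitudes φ₁ = 30.000°, φ₂ = -60.000° and longitude difference Δλ = 45.000°:
cos c = sin φ₁ sin φ₂ + cos φ₁ cos φ₂ cos Δλ = (0.5000)(-0.8660) + (0.8660)(0.5000)(0.7071) = -0.12683,
so c = arccos(-0.12683) = 1.69797 rad.
So the angular separation is 97.29°.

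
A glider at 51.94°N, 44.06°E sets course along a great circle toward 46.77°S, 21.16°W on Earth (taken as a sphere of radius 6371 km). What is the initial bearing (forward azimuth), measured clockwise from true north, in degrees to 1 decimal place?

Δλ = -65.220° = -1.1383 rad.
y = sin Δλ · cos φ₂ = (-0.9079)(0.6849) = -0.6219
x = cos φ₁ sin φ₂ − sin φ₁ cos φ₂ cos Δλ = (0.6165)(-0.7286) − (0.7874)(0.6849)(0.4191) = -0.6752
θ = atan2(y, x) = -137.36°; adding 360° gives 222.6°.

222.6°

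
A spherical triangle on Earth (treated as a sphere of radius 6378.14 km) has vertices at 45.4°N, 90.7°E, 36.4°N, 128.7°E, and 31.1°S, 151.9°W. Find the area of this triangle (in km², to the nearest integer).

1101075 km²

Side lengths (central angles): a = 1.7515, b = 2.2711, c = 0.5199 rad; semiperimeter s = 2.2713.
By l'Huilier's theorem, tan(E/4) = √[tan(s/2) tan((s−a)/2) tan((s−b)/2) tan((s−c)/2)], giving spherical excess E = 0.0271 rad.
Area = E·R² = 0.0271 × (6378.14)² ≈ 1101075 km².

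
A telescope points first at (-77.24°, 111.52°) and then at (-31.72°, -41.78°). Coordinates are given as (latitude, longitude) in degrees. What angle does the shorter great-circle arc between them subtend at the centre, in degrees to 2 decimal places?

In radians: φ₁ = -1.3481, φ₂ = -0.5536, Δλ = -153.300° = -2.6756 rad.
cos c = sin φ₁ sin φ₂ + cos φ₁ cos φ₂ cos Δλ = (-0.9753)(-0.5258) + (0.2209)(0.8506)(-0.8934) = 0.34494,
so c = arccos(0.34494) = 1.21862 rad.
So the angular separation is 69.82°.

69.82°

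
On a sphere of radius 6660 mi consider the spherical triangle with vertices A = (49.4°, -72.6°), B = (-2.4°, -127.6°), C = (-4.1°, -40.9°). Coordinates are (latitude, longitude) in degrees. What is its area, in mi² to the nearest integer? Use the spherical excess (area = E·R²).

35669809 mi²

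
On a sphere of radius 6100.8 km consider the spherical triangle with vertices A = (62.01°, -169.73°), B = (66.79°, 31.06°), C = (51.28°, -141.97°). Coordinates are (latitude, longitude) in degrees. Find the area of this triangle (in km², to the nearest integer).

4938848 km²

Side lengths (central angles): a = 1.0788, b = 0.3216, c = 0.8781 rad; semiperimeter s = 1.1392.
By l'Huilier's theorem, tan(E/4) = √[tan(s/2) tan((s−a)/2) tan((s−b)/2) tan((s−c)/2)], giving spherical excess E = 0.1327 rad.
Area = E·R² = 0.1327 × (6100.8)² ≈ 4938848 km².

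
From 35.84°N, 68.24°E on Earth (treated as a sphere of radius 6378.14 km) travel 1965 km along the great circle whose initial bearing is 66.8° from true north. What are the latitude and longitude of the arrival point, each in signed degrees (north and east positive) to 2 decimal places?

Angular distance δ = d/R = 1965/6378.14 = 0.30808 rad; initial bearing θ = 1.1659 rad.
sin φ₂ = sin φ₁ cos δ + cos φ₁ sin δ cos θ = (0.5855)(0.9529) + (0.8107)(0.3032)(0.3939) = 0.6548, so φ₂ = 40.90°.
Δλ = atan2(sin θ sin δ cos φ₁, cos δ − sin φ₁ sin φ₂) = atan2(0.2259, 0.5695) = 21.639°.
λ₂ = 68.240° + 21.639° = 89.88°.

40.90°, 89.88°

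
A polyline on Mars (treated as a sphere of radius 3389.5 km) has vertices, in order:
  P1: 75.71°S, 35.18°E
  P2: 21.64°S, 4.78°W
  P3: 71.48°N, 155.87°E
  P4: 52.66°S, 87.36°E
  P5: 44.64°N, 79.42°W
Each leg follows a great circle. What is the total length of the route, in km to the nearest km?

Leg P1→P2: central angle 1.0084 rad, distance 3417.9 km.
Leg P2→P3: central angle 2.2501 rad, distance 7626.7 km.
Leg P3→P4: central angle 2.3231 rad, distance 7874.0 km.
Leg P4→P5: central angle 2.9352 rad, distance 9949.0 km.
Total: 3417.9 + 7626.7 + 7874.0 + 9949.0 ≈ 28868 km.

28868 km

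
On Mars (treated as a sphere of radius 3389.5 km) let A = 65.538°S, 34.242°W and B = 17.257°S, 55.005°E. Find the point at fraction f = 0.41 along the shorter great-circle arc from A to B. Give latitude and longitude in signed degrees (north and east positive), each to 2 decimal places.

-54.07°, 24.55°

The central angle between A and B is δ = 1.2920 rad.
With f = 0.41, the slerp weights are sin((1−f)δ)/sin δ = 0.7183 and sin(fδ)/sin δ = 0.5256.
Weighted sum of the unit vectors: (0.7183)·(0.3423,-0.2330,-0.9102) + (0.5256)·(0.5477,0.7823,-0.2967) = (0.5337, 0.2438, -0.8097).
Converting back: φ = atan2(z, √(x²+y²)) = -54.07°, λ = atan2(y, x) = 24.55°.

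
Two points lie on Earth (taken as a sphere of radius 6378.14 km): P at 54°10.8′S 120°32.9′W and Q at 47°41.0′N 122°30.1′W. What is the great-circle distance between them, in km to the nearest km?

With latitudes φ₁ = -54.180°, φ₂ = 47.683° and longitude difference Δλ = -1.953°:
cos c = sin φ₁ sin φ₂ + cos φ₁ cos φ₂ cos Δλ = (-0.8109)(0.7394) + (0.5852)(0.6732)(0.9994) = -0.20581,
so c = arccos(-0.20581) = 1.77808 rad.
Distance = R·c = 6378.14 × 1.7781 ≈ 11341 km.

11341 km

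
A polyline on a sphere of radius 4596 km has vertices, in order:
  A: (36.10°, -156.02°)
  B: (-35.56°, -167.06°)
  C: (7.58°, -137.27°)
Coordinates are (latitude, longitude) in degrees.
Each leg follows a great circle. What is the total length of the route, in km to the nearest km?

9935 km

Leg A→B: central angle 1.2635 rad, distance 5807.0 km.
Leg B→C: central angle 0.8981 rad, distance 4127.5 km.
Total: 5807.0 + 4127.5 ≈ 9935 km.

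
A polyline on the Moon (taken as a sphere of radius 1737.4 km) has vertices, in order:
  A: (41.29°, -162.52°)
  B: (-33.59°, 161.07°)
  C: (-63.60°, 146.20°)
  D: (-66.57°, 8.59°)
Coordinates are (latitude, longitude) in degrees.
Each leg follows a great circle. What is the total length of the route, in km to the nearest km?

4843 km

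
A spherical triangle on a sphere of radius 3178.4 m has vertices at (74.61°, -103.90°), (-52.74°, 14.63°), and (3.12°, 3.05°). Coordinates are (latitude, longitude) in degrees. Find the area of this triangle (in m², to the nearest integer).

2729422 m²

Side lengths (central angles): a = 0.9897, b = 1.5956, c = 2.5757 rad; semiperimeter s = 2.5805.
By l'Huilier's theorem, tan(E/4) = √[tan(s/2) tan((s−a)/2) tan((s−b)/2) tan((s−c)/2)], giving spherical excess E = 0.2702 rad.
Area = E·R² = 0.2702 × (3178.4)² ≈ 2729422 m².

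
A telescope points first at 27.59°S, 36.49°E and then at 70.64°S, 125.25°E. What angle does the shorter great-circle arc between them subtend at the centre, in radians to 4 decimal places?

1.1115 rad

With latitudes φ₁ = -27.590°, φ₂ = -70.640° and longitude difference Δλ = 88.760°:
Haversine: a = sin²(Δφ/2) + cos φ₁ cos φ₂ sin²(Δλ/2) = 0.1346 + (0.8863)(0.3315)(0.4892) = 0.27834.
Central angle c = 2·arcsin(√a) = 1.11151 rad.
So the angular separation is 1.1115 rad.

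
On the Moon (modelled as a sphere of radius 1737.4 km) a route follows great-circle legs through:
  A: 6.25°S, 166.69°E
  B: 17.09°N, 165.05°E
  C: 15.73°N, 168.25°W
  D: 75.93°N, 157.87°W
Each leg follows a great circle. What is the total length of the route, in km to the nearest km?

3320 km

Leg A→B: central angle 0.4083 rad, distance 709.5 km.
Leg B→C: central angle 0.4473 rad, distance 777.2 km.
Leg C→D: central angle 1.0551 rad, distance 1833.1 km.
Total: 709.5 + 777.2 + 1833.1 ≈ 3320 km.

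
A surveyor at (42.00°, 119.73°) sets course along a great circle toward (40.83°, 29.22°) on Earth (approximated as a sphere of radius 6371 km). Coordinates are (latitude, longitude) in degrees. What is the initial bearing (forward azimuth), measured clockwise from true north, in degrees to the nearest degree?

303°

With φ₁ = 0.7330, φ₂ = 0.7126, Δλ = -1.5797 rad, the forward-azimuth formula gives
θ = atan2( sin Δλ cos φ₂ , cos φ₁ sin φ₂ − sin φ₁ cos φ₂ cos Δλ ) = atan2(-0.7566, 0.4904) = -57.05°.
Adding 360° brings this into [0°, 360°): 303°.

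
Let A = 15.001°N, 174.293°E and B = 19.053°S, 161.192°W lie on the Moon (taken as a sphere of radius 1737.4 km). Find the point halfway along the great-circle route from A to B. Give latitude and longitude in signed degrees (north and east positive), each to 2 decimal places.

Central angle δ = 0.7285 rad. Interpolating on the sphere with fraction f = 0.5:
P = [sin((1−f)δ)·A + sin(fδ)·B] / sin δ = 0.5351·A + 0.5351·B in Cartesian coordinates,
giving P = (-0.9931, -0.1117, -0.0362), i.e. latitude -2.07°, longitude -173.58°.

-2.07°, -173.58°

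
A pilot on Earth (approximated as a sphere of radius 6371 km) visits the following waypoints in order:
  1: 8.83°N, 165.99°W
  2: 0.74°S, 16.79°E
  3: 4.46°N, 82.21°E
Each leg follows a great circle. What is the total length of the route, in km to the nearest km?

Leg 1→2: central angle 2.9924 rad, distance 19064.3 km.
Leg 2→3: central angle 1.1443 rad, distance 7290.5 km.
Total: 19064.3 + 7290.5 ≈ 26355 km.

26355 km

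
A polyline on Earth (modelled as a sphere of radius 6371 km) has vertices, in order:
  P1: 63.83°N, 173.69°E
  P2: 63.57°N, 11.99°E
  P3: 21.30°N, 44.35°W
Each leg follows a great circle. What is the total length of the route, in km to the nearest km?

Leg P1→P2: central angle 0.9055 rad, distance 5768.8 km.
Leg P2→P3: central angle 0.9823 rad, distance 6258.0 km.
Total: 5768.8 + 6258.0 ≈ 12027 km.

12027 km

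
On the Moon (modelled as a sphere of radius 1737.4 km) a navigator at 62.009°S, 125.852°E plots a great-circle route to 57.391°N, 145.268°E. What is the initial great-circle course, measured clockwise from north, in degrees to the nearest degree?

With φ₁ = -1.0823, φ₂ = 1.0017, Δλ = 0.3389 rad, the forward-azimuth formula gives
θ = atan2( sin Δλ cos φ₂ , cos φ₁ sin φ₂ − sin φ₁ cos φ₂ cos Δλ ) = atan2(0.1791, 0.8442) = 11.98°.
So the initial bearing is 12°.

12°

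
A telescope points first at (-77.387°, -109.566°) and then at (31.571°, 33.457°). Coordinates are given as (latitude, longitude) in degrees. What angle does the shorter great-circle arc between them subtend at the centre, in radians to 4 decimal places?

2.2910 rad

With latitudes φ₁ = -77.387°, φ₂ = 31.571° and longitude difference Δλ = 143.023°:
cos c = sin φ₁ sin φ₂ + cos φ₁ cos φ₂ cos Δλ = (-0.9759)(0.5236) + (0.2184)(0.8520)(-0.7989) = -0.65955,
so c = arccos(-0.65955) = 2.29101 rad.
So the angular separation is 2.2910 rad.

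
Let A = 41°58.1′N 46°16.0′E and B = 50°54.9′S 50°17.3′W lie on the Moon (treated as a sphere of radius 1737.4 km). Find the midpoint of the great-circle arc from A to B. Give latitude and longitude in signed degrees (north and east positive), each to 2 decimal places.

-6.68°, 3.26°

The central angle between A and B is δ = 2.1804 rad.
With f = 0.5, the slerp weights are sin((1−f)δ)/sin δ = 1.0816 and sin(fδ)/sin δ = 1.0816.
Weighted sum of the unit vectors: (1.0816)·(0.5140,0.5372,0.6687) + (1.0816)·(0.4028,-0.4850,-0.7762) = (0.9916, 0.0565, -0.1163).
Converting back: φ = atan2(z, √(x²+y²)) = -6.68°, λ = atan2(y, x) = 3.26°.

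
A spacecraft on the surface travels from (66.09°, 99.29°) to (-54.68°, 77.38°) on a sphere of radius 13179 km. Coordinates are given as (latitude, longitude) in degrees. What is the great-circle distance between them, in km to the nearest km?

With latitudes φ₁ = 66.090°, φ₂ = -54.680° and longitude difference Δλ = -21.910°:
cos c = sin φ₁ sin φ₂ + cos φ₁ cos φ₂ cos Δλ = (0.9142)(-0.8159) + (0.4053)(0.5781)(0.9278) = -0.52852,
so c = arccos(-0.52852) = 2.12765 rad.
Distance = R·c = 13179 × 2.1277 ≈ 28040 km.

28040 km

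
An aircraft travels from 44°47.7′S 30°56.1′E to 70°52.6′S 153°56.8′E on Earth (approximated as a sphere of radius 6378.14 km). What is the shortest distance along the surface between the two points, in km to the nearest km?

In radians: φ₁ = -0.7818, φ₂ = -1.2370, Δλ = 123.012° = 2.1470 rad.
cos c = sin φ₁ sin φ₂ + cos φ₁ cos φ₂ cos Δλ = (-0.7046)(-0.9448) + (0.7096)(0.3276)(-0.5448) = 0.53903,
so c = arccos(0.53903) = 1.00151 rad.
Distance = R·c = 6378.14 × 1.0015 ≈ 6388 km.

6388 km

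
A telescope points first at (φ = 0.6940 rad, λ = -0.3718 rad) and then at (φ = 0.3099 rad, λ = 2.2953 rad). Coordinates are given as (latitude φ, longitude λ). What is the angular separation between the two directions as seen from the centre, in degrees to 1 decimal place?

117.1°

In radians: φ₁ = 0.6940, φ₂ = 0.3099, Δλ = 152.814° = 2.6671 rad.
Haversine: a = sin²(Δφ/2) + cos φ₁ cos φ₂ sin²(Δλ/2) = 0.0364 + (0.7687)(0.9524)(0.9448) = 0.72807.
Central angle c = 2·arcsin(√a) = 2.04445 rad.
So the angular separation is 117.1°.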